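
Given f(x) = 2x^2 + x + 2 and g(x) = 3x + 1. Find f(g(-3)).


g(-3) = -8
f(-8) = 2*(-8)^2 + 1*(-8) + 2 = 122

122


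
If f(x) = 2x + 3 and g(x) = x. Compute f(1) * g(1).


f(1) = 5
g(1) = 1
Product = 5

5


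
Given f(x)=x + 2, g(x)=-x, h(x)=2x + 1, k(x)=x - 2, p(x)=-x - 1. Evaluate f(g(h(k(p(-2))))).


p(-2) = 1
k(1) = -1
h(-1) = -1
g(-1) = 1
f(1) = 3

3


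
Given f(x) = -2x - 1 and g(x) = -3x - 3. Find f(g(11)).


g(11) = -36
f(-36) = 71

71


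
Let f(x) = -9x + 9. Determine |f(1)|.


0


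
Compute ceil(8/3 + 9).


12


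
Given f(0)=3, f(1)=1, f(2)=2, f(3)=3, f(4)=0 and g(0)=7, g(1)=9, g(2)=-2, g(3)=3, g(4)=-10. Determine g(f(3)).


3


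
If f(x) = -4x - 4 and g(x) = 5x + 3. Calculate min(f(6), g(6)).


f(6) = -28
g(6) = 33
min = -28

-28


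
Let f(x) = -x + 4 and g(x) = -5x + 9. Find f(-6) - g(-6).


-29


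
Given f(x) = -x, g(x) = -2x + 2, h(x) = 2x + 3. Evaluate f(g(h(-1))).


h(-1) = 1
g(1) = 0
f(0) = 0

0


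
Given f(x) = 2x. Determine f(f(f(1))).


8


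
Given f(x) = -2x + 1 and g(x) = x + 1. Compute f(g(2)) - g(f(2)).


-3


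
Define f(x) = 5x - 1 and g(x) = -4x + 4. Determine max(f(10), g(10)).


f(10) = 49
g(10) = -36
max = 49

49


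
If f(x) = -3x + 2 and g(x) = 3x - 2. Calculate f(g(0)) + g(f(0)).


f(g(0)) = 8
g(f(0)) = 4
Sum = 12

12


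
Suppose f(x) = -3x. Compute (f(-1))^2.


f(-1) = 3
(3)^2 = 9

9


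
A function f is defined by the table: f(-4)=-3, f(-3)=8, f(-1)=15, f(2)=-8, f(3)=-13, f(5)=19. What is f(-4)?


-3


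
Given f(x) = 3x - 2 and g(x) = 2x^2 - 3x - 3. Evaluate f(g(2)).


g(2) = -1
f(-1) = -5

-5


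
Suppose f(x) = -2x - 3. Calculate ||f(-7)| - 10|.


f(-7) = 11
|11| = 11
|11 - 10| = 1

1


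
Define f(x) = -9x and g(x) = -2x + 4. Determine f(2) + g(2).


f(2) = -18
g(2) = 0
Sum = -18

-18


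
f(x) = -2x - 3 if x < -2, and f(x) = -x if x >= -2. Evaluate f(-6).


9


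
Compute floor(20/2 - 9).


20/2 = 10
10 - 9 = 1
floor(1) = 1

1


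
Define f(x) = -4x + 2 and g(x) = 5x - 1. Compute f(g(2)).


g(2) = 9
f(9) = -34

-34


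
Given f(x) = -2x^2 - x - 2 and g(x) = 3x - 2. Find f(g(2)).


g(2) = 4
f(4) = (-2)*(4)^2 - 1*(4) - 2 = -38

-38


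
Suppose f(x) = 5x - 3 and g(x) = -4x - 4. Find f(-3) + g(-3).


f(-3) = -18
g(-3) = 8
Sum = -10

-10


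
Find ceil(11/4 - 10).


11/4 = 2.75
2.75 - 10 = -7.25
ceil(-7.25) = -7

-7


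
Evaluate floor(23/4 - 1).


23/4 = 5.75
5.75 - 1 = 4.75
floor(4.75) = 4

4


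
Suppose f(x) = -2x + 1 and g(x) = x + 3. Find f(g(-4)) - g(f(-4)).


f(g(-4)) = 3
g(f(-4)) = 12
Difference = -9

-9


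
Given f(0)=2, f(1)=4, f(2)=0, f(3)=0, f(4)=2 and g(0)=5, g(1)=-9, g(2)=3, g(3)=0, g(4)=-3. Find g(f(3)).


f(3) = 0
g(0) = 5

5


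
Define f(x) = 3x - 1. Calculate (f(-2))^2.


f(-2) = -7
(-7)^2 = 49

49


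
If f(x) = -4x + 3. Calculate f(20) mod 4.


f(20) = -77
-77 mod 4 = 3

3


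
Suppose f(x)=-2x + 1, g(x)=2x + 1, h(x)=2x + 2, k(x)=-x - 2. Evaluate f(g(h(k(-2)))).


-9


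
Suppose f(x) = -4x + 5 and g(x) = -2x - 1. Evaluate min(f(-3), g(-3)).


f(-3) = 17
g(-3) = 5
min = 5

5


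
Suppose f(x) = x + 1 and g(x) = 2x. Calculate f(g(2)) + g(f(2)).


f(g(2)) = 5
g(f(2)) = 6
Sum = 11

11


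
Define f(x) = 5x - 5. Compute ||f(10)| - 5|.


f(10) = 45
|45| = 45
|45 - 5| = 40

40


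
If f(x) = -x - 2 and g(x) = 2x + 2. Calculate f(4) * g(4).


f(4) = -6
g(4) = 10
Product = -60

-60


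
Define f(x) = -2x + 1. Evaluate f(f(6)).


f(6) = -11
f(-11) = 23

23


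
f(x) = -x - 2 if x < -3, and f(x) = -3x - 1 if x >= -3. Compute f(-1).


-1 satisfies x >= -3
f(-1) = 2

2


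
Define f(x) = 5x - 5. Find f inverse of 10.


Solve 5x - 5 = 10
x = (10 + 5) / 5 = 3

3


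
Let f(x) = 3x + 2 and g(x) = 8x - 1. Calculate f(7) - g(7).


-32


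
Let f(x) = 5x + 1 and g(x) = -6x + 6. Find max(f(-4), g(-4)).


f(-4) = -19
g(-4) = 30
max = 30

30


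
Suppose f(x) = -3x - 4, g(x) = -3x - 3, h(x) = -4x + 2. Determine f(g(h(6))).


h(6) = -22
g(-22) = 63
f(63) = -193

-193


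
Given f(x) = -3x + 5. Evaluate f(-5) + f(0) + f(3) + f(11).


f(-5) = 20
f(0) = 5
f(3) = -4
f(11) = -28
Sum = -7

-7


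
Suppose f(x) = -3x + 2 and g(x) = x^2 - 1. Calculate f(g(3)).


g(3) = 8
f(8) = -22

-22


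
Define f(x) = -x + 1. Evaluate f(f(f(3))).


f(3) = -2
f(-2) = 3
f(3) = -2

-2


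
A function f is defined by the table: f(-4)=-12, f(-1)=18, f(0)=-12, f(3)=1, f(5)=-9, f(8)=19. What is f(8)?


Reading from the table at x = 8

19


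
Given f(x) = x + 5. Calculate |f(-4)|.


f(-4) = 1
|1| = 1

1


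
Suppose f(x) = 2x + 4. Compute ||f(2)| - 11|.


f(2) = 8
|8| = 8
|8 - 11| = 3

3


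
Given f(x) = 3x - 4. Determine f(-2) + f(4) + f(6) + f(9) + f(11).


64


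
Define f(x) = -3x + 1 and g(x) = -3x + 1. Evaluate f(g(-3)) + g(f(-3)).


f(g(-3)) = -29
g(f(-3)) = -29
Sum = -58

-58


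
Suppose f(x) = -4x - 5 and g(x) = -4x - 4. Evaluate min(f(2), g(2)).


f(2) = -13
g(2) = -12
min = -13

-13


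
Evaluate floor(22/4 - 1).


4


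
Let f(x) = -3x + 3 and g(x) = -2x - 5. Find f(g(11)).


84


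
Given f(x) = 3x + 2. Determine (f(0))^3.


f(0) = 2
(2)^3 = 8

8


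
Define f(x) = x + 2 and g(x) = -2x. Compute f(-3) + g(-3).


f(-3) = -1
g(-3) = 6
Sum = 5

5


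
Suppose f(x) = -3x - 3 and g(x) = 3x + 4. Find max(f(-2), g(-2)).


f(-2) = 3
g(-2) = -2
max = 3

3


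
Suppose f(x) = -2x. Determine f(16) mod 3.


1


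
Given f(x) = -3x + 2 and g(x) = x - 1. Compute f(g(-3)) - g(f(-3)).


f(g(-3)) = 14
g(f(-3)) = 10
Difference = 4

4


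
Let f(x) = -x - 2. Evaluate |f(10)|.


f(10) = -12
|-12| = 12

12


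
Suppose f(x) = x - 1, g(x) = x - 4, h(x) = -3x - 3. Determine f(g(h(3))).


-17


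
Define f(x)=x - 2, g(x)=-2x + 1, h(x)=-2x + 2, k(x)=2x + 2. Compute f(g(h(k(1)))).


k(1) = 4
h(4) = -6
g(-6) = 13
f(13) = 11

11


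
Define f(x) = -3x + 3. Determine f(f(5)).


39


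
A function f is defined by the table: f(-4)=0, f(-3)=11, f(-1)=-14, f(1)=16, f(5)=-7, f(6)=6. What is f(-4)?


Reading from the table at x = -4

0


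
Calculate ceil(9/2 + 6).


9/2 = 4.5
4.5 + 6 = 10.5
ceil(10.5) = 11

11


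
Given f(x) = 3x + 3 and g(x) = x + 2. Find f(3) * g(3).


f(3) = 12
g(3) = 5
Product = 60

60


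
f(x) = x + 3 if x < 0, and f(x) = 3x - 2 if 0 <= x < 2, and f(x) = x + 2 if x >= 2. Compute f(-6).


-3


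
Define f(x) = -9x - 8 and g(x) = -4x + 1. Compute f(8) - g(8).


-49


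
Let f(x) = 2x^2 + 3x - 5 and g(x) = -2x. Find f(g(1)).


g(1) = -2
f(-2) = 2*(-2)^2 + 3*(-2) - 5 = -3

-3


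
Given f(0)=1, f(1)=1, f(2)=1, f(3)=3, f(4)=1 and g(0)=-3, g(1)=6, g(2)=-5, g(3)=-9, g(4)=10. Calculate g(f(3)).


f(3) = 3
g(3) = -9

-9


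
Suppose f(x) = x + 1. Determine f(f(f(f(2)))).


f(2) = 3
f(3) = 4
f(4) = 5
f(5) = 6

6


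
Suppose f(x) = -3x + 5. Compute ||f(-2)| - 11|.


f(-2) = 11
|11| = 11
|11 - 11| = 0

0


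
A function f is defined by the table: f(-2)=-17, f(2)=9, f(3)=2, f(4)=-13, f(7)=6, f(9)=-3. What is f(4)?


-13


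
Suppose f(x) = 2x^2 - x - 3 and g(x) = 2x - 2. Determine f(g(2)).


3


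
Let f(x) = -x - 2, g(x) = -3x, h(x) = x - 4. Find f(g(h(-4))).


h(-4) = -8
g(-8) = 24
f(24) = -26

-26


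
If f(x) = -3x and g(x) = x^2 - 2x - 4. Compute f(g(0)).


g(0) = -4
f(-4) = 12

12


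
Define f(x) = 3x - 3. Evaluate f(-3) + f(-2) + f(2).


f(-3) = -12
f(-2) = -9
f(2) = 3
Sum = -18

-18


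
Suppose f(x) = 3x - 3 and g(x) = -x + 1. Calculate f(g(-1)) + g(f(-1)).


f(g(-1)) = 3
g(f(-1)) = 7
Sum = 10

10


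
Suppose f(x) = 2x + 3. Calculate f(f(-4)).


f(-4) = -5
f(-5) = -7

-7


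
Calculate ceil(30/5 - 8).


30/5 = 6
6 - 8 = -2
ceil(-2) = -2

-2


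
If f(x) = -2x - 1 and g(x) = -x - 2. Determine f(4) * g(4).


f(4) = -9
g(4) = -6
Product = 54

54


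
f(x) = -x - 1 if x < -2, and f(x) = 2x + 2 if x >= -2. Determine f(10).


10 satisfies x >= -2
f(10) = 22

22


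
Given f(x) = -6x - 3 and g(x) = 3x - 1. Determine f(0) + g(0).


f(0) = -3
g(0) = -1
Sum = -4

-4


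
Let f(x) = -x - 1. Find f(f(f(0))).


f(0) = -1
f(-1) = 0
f(0) = -1

-1


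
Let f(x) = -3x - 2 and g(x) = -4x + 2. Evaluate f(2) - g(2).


f(2) = -8
g(2) = -6
Difference = -2

-2


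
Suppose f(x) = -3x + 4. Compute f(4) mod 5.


2


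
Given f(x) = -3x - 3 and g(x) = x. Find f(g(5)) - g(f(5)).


f(g(5)) = -18
g(f(5)) = -18
Difference = 0

0


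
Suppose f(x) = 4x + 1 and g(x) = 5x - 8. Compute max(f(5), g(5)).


f(5) = 21
g(5) = 17
max = 21

21


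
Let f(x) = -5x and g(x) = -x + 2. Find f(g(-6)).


-40


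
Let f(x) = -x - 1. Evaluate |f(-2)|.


f(-2) = 1
|1| = 1

1


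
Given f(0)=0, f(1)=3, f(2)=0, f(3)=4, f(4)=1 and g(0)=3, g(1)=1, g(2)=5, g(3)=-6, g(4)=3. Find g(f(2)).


f(2) = 0
g(0) = 3

3


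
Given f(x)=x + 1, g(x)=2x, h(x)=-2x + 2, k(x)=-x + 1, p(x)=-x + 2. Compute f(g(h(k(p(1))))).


5


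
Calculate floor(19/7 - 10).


-8


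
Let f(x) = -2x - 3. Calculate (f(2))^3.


-343


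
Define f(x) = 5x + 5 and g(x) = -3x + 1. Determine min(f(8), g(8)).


f(8) = 45
g(8) = -23
min = -23

-23


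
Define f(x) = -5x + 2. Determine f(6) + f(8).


f(6) = -28
f(8) = -38
Sum = -66

-66


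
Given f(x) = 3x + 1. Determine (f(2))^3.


f(2) = 7
(7)^3 = 343

343


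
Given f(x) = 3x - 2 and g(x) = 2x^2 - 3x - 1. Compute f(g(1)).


g(1) = -2
f(-2) = -8

-8


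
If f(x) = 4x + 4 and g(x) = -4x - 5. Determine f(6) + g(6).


f(6) = 28
g(6) = -29
Sum = -1

-1


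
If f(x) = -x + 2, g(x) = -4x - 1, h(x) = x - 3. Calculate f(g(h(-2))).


h(-2) = -5
g(-5) = 19
f(19) = -17

-17


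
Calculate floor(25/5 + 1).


25/5 = 5
5 + 1 = 6
floor(6) = 6

6


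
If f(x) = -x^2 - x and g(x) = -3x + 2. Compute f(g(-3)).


g(-3) = 11
f(11) = (-1)*(11)^2 - 1*(11) = -132

-132


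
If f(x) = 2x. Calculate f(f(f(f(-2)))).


f(-2) = -4
f(-4) = -8
f(-8) = -16
f(-16) = -32

-32


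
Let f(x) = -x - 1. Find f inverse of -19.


Solve -x - 1 = -19
x = (-19 + 1) / (-1) = 18

18


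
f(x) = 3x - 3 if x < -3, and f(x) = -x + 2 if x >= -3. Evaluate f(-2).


-2 satisfies x >= -3
f(-2) = 4

4


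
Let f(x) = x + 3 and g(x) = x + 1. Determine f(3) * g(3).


f(3) = 6
g(3) = 4
Product = 24

24


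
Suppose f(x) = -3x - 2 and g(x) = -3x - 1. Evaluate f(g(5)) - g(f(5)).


f(g(5)) = 46
g(f(5)) = 50
Difference = -4

-4


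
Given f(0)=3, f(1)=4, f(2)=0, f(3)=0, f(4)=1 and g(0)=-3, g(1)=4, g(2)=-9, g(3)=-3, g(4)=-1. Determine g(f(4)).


f(4) = 1
g(1) = 4

4


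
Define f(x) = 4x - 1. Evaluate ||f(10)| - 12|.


f(10) = 39
|39| = 39
|39 - 12| = 27

27


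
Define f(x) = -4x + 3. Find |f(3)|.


f(3) = -9
|-9| = 9

9


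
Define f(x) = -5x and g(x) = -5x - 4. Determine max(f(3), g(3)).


f(3) = -15
g(3) = -19
max = -15

-15


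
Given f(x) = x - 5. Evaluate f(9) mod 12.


f(9) = 4
4 mod 12 = 4

4


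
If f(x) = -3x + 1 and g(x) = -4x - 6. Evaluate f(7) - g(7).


f(7) = -20
g(7) = -34
Difference = 14

14


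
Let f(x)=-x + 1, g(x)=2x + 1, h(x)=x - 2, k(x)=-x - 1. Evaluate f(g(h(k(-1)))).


k(-1) = 0
h(0) = -2
g(-2) = -3
f(-3) = 4

4


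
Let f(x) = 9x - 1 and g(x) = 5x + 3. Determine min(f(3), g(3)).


f(3) = 26
g(3) = 18
min = 18

18


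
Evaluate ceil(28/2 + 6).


20


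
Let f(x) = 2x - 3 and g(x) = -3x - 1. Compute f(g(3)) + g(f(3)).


f(g(3)) = -23
g(f(3)) = -10
Sum = -33

-33


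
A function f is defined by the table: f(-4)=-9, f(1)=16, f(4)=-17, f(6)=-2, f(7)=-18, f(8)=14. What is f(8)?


Reading from the table at x = 8

14


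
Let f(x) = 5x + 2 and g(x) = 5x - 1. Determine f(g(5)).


g(5) = 24
f(24) = 122

122


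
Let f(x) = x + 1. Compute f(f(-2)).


f(-2) = -1
f(-1) = 0

0


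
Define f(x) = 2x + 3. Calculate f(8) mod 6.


f(8) = 19
19 mod 6 = 1

1


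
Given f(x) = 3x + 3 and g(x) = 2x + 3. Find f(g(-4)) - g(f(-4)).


f(g(-4)) = -12
g(f(-4)) = -15
Difference = 3

3


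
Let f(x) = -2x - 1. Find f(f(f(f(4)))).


f(4) = -9
f(-9) = 17
f(17) = -35
f(-35) = 69

69


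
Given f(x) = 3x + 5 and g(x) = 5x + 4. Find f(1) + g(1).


f(1) = 8
g(1) = 9
Sum = 17

17


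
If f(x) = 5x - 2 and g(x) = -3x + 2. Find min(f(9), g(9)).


f(9) = 43
g(9) = -25
min = -25

-25


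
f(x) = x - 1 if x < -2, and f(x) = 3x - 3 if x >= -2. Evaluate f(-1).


-1 satisfies x >= -2
f(-1) = -6

-6


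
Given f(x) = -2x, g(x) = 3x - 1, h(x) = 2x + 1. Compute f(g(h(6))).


h(6) = 13
g(13) = 38
f(38) = -76

-76


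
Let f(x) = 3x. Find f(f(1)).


9


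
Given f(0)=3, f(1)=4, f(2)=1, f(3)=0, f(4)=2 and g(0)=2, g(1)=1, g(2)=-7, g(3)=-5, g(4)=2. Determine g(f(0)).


f(0) = 3
g(3) = -5

-5


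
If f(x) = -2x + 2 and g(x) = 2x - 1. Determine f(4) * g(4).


f(4) = -6
g(4) = 7
Product = -42

-42


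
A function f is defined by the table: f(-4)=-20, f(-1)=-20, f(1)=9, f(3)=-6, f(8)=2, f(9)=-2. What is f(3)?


Reading from the table at x = 3

-6


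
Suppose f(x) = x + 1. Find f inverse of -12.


Solve x + 1 = -12
x = (-12 - 1) / 1 = -13

-13


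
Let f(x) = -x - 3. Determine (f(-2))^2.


f(-2) = -1
(-1)^2 = 1

1


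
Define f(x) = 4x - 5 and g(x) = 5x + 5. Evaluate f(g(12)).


g(12) = 65
f(65) = 255

255


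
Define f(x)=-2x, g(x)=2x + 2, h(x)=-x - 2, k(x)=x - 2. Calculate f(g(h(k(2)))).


4


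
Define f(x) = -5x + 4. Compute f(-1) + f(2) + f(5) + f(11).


f(-1) = 9
f(2) = -6
f(5) = -21
f(11) = -51
Sum = -69

-69


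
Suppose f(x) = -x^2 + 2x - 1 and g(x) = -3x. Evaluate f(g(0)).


g(0) = 0
f(0) = (-1)*(0)^2 + 2*(0) - 1 = -1

-1


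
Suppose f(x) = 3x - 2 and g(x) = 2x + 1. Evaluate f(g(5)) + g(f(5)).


58


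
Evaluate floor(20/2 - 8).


20/2 = 10
10 - 8 = 2
floor(2) = 2

2


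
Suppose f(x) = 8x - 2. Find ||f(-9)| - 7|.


f(-9) = -74
|-74| = 74
|74 - 7| = 67

67


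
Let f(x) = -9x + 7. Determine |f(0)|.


f(0) = 7
|7| = 7

7


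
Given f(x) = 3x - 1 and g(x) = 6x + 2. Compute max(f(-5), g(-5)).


f(-5) = -16
g(-5) = -28
max = -16

-16


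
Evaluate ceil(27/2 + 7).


27/2 = 13.5
13.5 + 7 = 20.5
ceil(20.5) = 21

21


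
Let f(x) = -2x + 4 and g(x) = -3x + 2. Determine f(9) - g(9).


f(9) = -14
g(9) = -25
Difference = 11

11


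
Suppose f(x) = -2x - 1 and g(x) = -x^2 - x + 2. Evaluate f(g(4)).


g(4) = -18
f(-18) = 35

35


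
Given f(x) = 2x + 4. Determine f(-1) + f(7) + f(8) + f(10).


f(-1) = 2
f(7) = 18
f(8) = 20
f(10) = 24
Sum = 64

64


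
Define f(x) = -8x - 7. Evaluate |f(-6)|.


f(-6) = 41
|41| = 41

41


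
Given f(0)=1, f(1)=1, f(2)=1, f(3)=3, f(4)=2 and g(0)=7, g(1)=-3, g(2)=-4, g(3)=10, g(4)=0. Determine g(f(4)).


f(4) = 2
g(2) = -4

-4


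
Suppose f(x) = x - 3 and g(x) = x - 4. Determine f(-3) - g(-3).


f(-3) = -6
g(-3) = -7
Difference = 1

1


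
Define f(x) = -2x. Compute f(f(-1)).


f(-1) = 2
f(2) = -4

-4


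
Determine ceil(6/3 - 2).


6/3 = 2
2 - 2 = 0
ceil(0) = 0

0


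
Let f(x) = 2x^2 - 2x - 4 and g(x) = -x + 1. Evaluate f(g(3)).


8


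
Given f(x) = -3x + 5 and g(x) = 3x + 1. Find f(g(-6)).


56


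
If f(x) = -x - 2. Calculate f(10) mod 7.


2


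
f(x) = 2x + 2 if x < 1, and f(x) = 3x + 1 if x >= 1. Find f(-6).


-6 satisfies x < 1
f(-6) = -10

-10


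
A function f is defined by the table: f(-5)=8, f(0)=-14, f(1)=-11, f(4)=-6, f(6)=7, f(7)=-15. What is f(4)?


Reading from the table at x = 4

-6


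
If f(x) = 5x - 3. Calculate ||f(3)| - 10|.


f(3) = 12
|12| = 12
|12 - 10| = 2

2


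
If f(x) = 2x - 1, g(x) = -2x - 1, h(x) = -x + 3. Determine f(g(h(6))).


h(6) = -3
g(-3) = 5
f(5) = 9

9


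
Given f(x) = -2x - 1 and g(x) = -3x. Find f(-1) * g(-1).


f(-1) = 1
g(-1) = 3
Product = 3

3


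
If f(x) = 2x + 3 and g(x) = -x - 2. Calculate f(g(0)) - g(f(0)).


4


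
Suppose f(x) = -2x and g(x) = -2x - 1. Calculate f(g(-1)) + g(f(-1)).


f(g(-1)) = -2
g(f(-1)) = -5
Sum = -7

-7


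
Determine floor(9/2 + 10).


14


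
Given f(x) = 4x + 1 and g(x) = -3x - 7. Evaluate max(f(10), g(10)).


f(10) = 41
g(10) = -37
max = 41

41


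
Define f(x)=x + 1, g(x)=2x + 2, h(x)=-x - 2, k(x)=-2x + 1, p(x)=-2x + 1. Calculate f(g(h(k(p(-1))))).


p(-1) = 3
k(3) = -5
h(-5) = 3
g(3) = 8
f(8) = 9

9


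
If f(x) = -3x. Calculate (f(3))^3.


f(3) = -9
(-9)^3 = -729

-729


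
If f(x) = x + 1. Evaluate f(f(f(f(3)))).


f(3) = 4
f(4) = 5
f(5) = 6
f(6) = 7

7


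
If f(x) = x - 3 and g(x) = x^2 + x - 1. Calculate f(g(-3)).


g(-3) = 5
f(5) = 2

2


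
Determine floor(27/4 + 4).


27/4 = 6.75
6.75 + 4 = 10.75
floor(10.75) = 10

10


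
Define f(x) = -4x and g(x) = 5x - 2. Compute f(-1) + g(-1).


f(-1) = 4
g(-1) = -7
Sum = -3

-3


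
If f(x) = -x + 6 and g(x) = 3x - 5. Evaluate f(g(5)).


g(5) = 10
f(10) = -4

-4


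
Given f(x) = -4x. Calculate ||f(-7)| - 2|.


26


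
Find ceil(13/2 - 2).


13/2 = 6.5
6.5 - 2 = 4.5
ceil(4.5) = 5

5


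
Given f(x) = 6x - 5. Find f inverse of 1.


Solve 6x - 5 = 1
x = (1 + 5) / 6 = 1

1


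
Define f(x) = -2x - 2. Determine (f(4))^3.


f(4) = -10
(-10)^3 = -1000

-1000


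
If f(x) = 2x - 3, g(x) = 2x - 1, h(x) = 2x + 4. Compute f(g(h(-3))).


h(-3) = -2
g(-2) = -5
f(-5) = -13

-13


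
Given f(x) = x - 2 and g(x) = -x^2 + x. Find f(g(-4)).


g(-4) = -20
f(-20) = -22

-22


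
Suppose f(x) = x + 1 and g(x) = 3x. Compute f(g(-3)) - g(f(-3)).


f(g(-3)) = -8
g(f(-3)) = -6
Difference = -2

-2


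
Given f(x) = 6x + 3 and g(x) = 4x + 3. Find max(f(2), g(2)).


15


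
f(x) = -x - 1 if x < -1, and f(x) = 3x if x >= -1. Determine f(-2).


1


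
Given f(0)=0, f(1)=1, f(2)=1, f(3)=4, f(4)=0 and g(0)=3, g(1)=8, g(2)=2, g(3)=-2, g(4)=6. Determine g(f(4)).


f(4) = 0
g(0) = 3

3


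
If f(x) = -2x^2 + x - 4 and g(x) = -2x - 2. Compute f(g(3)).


g(3) = -8
f(-8) = (-2)*(-8)^2 + 1*(-8) - 4 = -140

-140


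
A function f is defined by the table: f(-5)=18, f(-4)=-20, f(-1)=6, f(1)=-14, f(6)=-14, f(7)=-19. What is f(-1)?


Reading from the table at x = -1

6


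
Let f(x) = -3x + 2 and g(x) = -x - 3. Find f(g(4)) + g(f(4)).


30


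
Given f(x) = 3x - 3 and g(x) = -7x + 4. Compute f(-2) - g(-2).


f(-2) = -9
g(-2) = 18
Difference = -27

-27


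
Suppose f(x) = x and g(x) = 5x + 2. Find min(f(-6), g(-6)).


f(-6) = -6
g(-6) = -28
min = -28

-28


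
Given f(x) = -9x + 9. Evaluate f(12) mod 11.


f(12) = -99
-99 mod 11 = 0

0


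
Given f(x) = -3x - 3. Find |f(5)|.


f(5) = -18
|-18| = 18

18


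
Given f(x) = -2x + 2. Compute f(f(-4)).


f(-4) = 10
f(10) = -18

-18


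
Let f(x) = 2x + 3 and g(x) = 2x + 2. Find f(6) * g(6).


f(6) = 15
g(6) = 14
Product = 210

210


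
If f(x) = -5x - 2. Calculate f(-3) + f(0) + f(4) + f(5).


f(-3) = 13
f(0) = -2
f(4) = -22
f(5) = -27
Sum = -38

-38


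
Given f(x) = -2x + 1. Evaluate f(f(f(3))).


f(3) = -5
f(-5) = 11
f(11) = -21

-21


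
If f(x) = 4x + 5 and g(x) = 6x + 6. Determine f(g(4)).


g(4) = 30
f(30) = 125

125


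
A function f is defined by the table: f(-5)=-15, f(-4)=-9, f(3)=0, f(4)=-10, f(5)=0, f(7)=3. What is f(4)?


Reading from the table at x = 4

-10


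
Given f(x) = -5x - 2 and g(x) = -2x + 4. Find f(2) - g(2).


f(2) = -12
g(2) = 0
Difference = -12

-12


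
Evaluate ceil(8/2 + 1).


8/2 = 4
4 + 1 = 5
ceil(5) = 5

5


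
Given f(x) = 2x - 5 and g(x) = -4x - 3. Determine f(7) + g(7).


f(7) = 9
g(7) = -31
Sum = -22

-22


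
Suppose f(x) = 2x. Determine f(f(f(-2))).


f(-2) = -4
f(-4) = -8
f(-8) = -16

-16


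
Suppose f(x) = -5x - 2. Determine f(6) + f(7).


f(6) = -32
f(7) = -37
Sum = -69

-69


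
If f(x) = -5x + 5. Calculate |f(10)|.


f(10) = -45
|-45| = 45

45


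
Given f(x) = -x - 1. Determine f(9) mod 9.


f(9) = -10
-10 mod 9 = 8

8


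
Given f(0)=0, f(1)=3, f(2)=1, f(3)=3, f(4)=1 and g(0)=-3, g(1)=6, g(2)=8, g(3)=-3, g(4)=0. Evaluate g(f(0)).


f(0) = 0
g(0) = -3

-3


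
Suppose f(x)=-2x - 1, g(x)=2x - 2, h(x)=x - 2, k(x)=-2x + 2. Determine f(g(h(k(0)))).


k(0) = 2
h(2) = 0
g(0) = -2
f(-2) = 3

3


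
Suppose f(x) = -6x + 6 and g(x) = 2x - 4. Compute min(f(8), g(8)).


f(8) = -42
g(8) = 12
min = -42

-42


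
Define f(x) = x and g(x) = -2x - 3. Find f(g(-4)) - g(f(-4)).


f(g(-4)) = 5
g(f(-4)) = 5
Difference = 0

0


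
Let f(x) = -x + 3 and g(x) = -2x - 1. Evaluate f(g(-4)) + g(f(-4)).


f(g(-4)) = -4
g(f(-4)) = -15
Sum = -19

-19


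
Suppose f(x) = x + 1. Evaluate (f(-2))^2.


f(-2) = -1
(-1)^2 = 1

1


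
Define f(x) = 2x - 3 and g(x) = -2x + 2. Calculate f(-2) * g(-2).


f(-2) = -7
g(-2) = 6
Product = -42

-42


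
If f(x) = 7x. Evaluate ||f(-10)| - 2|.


f(-10) = -70
|-70| = 70
|70 - 2| = 68

68


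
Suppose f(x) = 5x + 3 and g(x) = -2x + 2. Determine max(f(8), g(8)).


f(8) = 43
g(8) = -14
max = 43

43


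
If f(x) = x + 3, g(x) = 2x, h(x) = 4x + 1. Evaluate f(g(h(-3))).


-19


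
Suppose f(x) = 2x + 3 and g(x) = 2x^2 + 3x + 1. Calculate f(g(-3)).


g(-3) = 10
f(10) = 23

23


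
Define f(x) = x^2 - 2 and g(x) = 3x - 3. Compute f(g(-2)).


g(-2) = -9
f(-9) = 1*(-9)^2 - 2 = 79

79


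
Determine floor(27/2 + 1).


27/2 = 13.5
13.5 + 1 = 14.5
floor(14.5) = 14

14


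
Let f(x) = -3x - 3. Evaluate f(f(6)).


f(6) = -21
f(-21) = 60

60


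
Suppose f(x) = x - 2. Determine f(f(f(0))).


f(0) = -2
f(-2) = -4
f(-4) = -6

-6


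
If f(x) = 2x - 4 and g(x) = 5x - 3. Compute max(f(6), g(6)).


f(6) = 8
g(6) = 27
max = 27

27


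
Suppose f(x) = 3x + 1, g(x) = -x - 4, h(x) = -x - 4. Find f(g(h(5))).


h(5) = -9
g(-9) = 5
f(5) = 16

16


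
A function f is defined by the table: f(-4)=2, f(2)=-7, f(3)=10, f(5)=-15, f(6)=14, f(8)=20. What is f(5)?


Reading from the table at x = 5

-15


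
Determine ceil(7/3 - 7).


-4


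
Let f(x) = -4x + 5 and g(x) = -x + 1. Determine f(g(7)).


g(7) = -6
f(-6) = 29

29


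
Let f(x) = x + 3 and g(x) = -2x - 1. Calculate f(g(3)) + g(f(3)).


f(g(3)) = -4
g(f(3)) = -13
Sum = -17

-17


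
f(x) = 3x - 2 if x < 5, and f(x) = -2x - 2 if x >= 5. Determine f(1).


1 satisfies x < 5
f(1) = 1

1


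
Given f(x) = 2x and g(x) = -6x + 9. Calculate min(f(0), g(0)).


f(0) = 0
g(0) = 9
min = 0

0


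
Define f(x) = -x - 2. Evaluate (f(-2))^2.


f(-2) = 0
(0)^2 = 0

0


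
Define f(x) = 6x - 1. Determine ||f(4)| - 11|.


f(4) = 23
|23| = 23
|23 - 11| = 12

12


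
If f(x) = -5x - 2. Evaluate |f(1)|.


f(1) = -7
|-7| = 7

7


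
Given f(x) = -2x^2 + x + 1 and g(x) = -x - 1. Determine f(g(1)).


g(1) = -2
f(-2) = (-2)*(-2)^2 + 1*(-2) + 1 = -9

-9


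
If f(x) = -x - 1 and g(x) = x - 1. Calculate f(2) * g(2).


f(2) = -3
g(2) = 1
Product = -3

-3


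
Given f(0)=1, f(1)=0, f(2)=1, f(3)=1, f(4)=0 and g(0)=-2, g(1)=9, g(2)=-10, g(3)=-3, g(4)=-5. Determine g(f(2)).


f(2) = 1
g(1) = 9

9


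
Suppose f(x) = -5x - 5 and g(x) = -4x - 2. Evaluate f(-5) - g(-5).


f(-5) = 20
g(-5) = 18
Difference = 2

2


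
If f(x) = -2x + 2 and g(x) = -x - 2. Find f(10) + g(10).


f(10) = -18
g(10) = -12
Sum = -30

-30


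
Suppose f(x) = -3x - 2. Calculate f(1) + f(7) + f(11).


f(1) = -5
f(7) = -23
f(11) = -35
Sum = -63

-63


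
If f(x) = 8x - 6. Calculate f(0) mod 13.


f(0) = -6
-6 mod 13 = 7

7


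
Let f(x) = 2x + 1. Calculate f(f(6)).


27


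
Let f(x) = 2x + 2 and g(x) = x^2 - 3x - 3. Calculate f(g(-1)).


4


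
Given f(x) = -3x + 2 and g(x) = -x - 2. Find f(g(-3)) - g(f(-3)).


f(g(-3)) = -1
g(f(-3)) = -13
Difference = 12

12


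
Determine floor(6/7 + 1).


6/7 = 0.8571
0.8571 + 1 = 1.8571
floor(1.8571) = 1

1


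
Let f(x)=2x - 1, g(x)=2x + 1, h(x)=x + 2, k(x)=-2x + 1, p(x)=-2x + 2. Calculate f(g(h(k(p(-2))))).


p(-2) = 6
k(6) = -11
h(-11) = -9
g(-9) = -17
f(-17) = -35

-35


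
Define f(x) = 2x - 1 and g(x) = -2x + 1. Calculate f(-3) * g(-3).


-49


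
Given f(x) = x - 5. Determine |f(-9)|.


f(-9) = -14
|-14| = 14

14


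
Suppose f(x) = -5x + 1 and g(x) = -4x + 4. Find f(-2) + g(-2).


f(-2) = 11
g(-2) = 12
Sum = 23

23


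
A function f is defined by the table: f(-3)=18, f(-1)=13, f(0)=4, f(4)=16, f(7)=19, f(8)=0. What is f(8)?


Reading from the table at x = 8

0


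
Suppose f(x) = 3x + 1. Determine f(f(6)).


f(6) = 19
f(19) = 58

58


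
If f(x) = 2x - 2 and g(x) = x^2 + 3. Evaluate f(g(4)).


g(4) = 19
f(19) = 36

36


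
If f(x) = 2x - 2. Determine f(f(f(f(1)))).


f(1) = 0
f(0) = -2
f(-2) = -6
f(-6) = -14

-14


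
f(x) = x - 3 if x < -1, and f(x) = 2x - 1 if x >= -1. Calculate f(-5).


-5 satisfies x < -1
f(-5) = -8

-8


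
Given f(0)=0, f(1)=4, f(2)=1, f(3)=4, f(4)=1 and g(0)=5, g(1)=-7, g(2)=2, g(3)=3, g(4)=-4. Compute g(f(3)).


f(3) = 4
g(4) = -4

-4


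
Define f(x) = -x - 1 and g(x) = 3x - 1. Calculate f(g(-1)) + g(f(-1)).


f(g(-1)) = 3
g(f(-1)) = -1
Sum = 2

2


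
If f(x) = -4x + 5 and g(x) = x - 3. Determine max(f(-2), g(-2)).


f(-2) = 13
g(-2) = -5
max = 13

13


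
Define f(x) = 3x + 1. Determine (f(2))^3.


343


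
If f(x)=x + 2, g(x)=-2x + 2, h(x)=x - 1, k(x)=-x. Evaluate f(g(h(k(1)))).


8


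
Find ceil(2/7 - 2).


2/7 = 0.2857
0.2857 - 2 = -1.7143
ceil(-1.7143) = -1

-1


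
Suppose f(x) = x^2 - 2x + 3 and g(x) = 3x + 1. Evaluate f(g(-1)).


g(-1) = -2
f(-2) = 1*(-2)^2 - 2*(-2) + 3 = 11

11


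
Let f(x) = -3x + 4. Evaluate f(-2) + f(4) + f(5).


f(-2) = 10
f(4) = -8
f(5) = -11
Sum = -9

-9


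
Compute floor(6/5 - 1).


0


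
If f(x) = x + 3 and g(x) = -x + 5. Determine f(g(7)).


g(7) = -2
f(-2) = 1

1


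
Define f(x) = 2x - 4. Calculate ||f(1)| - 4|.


f(1) = -2
|-2| = 2
|2 - 4| = 2

2


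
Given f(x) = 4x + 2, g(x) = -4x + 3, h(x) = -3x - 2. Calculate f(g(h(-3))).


-98


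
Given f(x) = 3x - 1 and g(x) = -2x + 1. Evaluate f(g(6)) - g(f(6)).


-1


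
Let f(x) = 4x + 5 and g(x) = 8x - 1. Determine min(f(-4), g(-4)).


f(-4) = -11
g(-4) = -33
min = -33

-33


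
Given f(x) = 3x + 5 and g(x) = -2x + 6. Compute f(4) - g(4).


f(4) = 17
g(4) = -2
Difference = 19

19


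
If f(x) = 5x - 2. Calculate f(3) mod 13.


f(3) = 13
13 mod 13 = 0

0


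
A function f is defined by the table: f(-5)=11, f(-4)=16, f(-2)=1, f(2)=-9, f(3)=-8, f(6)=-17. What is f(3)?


Reading from the table at x = 3

-8


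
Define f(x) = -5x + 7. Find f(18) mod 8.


f(18) = -83
-83 mod 8 = 5

5


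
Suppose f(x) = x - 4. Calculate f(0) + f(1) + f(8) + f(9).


f(0) = -4
f(1) = -3
f(8) = 4
f(9) = 5
Sum = 2

2


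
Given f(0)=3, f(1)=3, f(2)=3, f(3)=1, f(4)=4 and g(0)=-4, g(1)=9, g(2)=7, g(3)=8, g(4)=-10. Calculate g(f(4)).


-10


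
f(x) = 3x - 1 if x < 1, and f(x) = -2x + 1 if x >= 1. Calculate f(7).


7 satisfies x >= 1
f(7) = -13

-13


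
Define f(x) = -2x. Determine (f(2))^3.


f(2) = -4
(-4)^3 = -64

-64


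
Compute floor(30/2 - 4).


30/2 = 15
15 - 4 = 11
floor(11) = 11

11


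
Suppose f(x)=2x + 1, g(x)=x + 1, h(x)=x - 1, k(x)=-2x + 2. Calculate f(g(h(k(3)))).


k(3) = -4
h(-4) = -5
g(-5) = -4
f(-4) = -7

-7


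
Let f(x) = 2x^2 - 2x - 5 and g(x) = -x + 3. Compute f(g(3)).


g(3) = 0
f(0) = 2*(0)^2 - 2*(0) - 5 = -5

-5


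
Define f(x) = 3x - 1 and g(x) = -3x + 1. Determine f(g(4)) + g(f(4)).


f(g(4)) = -34
g(f(4)) = -32
Sum = -66

-66


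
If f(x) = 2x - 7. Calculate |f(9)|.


f(9) = 11
|11| = 11

11


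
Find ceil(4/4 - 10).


4/4 = 1
1 - 10 = -9
ceil(-9) = -9

-9


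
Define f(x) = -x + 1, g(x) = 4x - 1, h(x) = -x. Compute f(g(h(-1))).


h(-1) = 1
g(1) = 3
f(3) = -2

-2


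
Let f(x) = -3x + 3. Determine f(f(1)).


f(1) = 0
f(0) = 3

3


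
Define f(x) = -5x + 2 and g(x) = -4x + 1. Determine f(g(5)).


97


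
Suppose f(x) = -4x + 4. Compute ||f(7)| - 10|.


14


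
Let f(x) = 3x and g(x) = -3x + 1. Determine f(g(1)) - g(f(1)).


f(g(1)) = -6
g(f(1)) = -8
Difference = 2

2


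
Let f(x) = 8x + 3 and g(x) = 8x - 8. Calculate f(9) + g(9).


139


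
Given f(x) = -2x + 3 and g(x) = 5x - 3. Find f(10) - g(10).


-64


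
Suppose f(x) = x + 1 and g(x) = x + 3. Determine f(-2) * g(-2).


f(-2) = -1
g(-2) = 1
Product = -1

-1


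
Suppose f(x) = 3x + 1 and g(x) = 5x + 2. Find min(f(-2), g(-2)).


f(-2) = -5
g(-2) = -8
min = -8

-8


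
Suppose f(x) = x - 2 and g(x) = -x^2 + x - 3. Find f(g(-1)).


g(-1) = -5
f(-5) = -7

-7


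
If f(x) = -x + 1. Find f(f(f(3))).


-2


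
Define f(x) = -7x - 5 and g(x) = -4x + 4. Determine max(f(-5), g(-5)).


30


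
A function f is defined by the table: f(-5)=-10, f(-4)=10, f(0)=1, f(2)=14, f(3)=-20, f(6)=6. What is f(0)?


Reading from the table at x = 0

1


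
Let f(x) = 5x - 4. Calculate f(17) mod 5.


1


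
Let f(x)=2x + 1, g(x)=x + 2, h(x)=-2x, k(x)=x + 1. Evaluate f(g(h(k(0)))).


k(0) = 1
h(1) = -2
g(-2) = 0
f(0) = 1

1


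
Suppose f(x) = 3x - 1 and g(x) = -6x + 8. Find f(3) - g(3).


f(3) = 8
g(3) = -10
Difference = 18

18


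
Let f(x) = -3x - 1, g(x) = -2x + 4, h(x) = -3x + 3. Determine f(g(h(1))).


h(1) = 0
g(0) = 4
f(4) = -13

-13


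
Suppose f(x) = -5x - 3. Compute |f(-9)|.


f(-9) = 42
|42| = 42

42


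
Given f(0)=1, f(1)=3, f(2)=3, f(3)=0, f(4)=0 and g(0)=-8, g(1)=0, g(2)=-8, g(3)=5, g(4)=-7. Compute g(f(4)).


f(4) = 0
g(0) = -8

-8


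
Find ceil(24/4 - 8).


-2


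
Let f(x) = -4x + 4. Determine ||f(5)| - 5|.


f(5) = -16
|-16| = 16
|16 - 5| = 11

11


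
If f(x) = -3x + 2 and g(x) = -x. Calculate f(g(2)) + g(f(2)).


f(g(2)) = 8
g(f(2)) = 4
Sum = 12

12


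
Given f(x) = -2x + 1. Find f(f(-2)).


f(-2) = 5
f(5) = -9

-9


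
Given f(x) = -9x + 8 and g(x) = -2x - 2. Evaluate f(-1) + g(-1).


f(-1) = 17
g(-1) = 0
Sum = 17

17


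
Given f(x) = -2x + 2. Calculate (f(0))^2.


f(0) = 2
(2)^2 = 4

4


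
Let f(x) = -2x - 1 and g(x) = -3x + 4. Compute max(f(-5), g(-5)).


f(-5) = 9
g(-5) = 19
max = 19

19


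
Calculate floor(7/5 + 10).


7/5 = 1.4
1.4 + 10 = 11.4
floor(11.4) = 11

11


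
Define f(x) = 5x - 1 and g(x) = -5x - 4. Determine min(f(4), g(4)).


f(4) = 19
g(4) = -24
min = -24

-24


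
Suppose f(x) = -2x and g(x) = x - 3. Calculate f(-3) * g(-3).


f(-3) = 6
g(-3) = -6
Product = -36

-36


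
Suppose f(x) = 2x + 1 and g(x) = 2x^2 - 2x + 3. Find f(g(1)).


g(1) = 3
f(3) = 7

7


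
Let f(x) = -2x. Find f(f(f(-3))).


f(-3) = 6
f(6) = -12
f(-12) = 24

24


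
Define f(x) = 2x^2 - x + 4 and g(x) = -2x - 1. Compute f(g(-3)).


g(-3) = 5
f(5) = 2*(5)^2 - 1*(5) + 4 = 49

49


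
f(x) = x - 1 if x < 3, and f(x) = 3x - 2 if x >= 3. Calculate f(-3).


-4


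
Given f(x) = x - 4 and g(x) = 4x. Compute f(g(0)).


g(0) = 0
f(0) = -4

-4


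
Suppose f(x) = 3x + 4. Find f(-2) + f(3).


f(-2) = -2
f(3) = 13
Sum = 11

11


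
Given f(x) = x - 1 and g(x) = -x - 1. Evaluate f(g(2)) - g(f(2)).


f(g(2)) = -4
g(f(2)) = -2
Difference = -2

-2


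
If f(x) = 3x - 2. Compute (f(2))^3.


f(2) = 4
(4)^3 = 64

64


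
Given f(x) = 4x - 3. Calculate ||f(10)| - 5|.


f(10) = 37
|37| = 37
|37 - 5| = 32

32


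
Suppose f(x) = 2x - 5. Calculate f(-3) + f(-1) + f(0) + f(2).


f(-3) = -11
f(-1) = -7
f(0) = -5
f(2) = -1
Sum = -24

-24


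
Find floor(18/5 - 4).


18/5 = 3.6
3.6 - 4 = -0.4
floor(-0.4) = -1

-1


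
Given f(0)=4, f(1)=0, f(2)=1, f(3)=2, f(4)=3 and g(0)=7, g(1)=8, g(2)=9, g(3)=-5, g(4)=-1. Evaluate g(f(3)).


f(3) = 2
g(2) = 9

9


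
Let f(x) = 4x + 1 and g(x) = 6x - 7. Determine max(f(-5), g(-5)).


f(-5) = -19
g(-5) = -37
max = -19

-19


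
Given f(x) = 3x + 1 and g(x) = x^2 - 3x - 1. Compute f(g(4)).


g(4) = 3
f(3) = 10

10


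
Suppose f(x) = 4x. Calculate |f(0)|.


f(0) = 0
|0| = 0

0


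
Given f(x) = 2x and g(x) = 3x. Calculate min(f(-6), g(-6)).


-18


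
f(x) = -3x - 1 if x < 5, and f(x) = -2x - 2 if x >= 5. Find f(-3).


8


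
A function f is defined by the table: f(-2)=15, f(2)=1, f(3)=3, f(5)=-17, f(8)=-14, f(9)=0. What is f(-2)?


Reading from the table at x = -2

15


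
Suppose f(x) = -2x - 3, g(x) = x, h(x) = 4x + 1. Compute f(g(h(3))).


h(3) = 13
g(13) = 13
f(13) = -29

-29


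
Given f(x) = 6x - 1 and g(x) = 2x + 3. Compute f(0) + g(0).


2


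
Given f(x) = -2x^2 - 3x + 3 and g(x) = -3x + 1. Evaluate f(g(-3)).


g(-3) = 10
f(10) = (-2)*(10)^2 - 3*(10) + 3 = -227

-227


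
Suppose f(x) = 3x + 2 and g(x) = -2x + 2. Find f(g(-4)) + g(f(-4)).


f(g(-4)) = 32
g(f(-4)) = 22
Sum = 54

54


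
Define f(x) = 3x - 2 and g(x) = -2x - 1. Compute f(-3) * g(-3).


f(-3) = -11
g(-3) = 5
Product = -55

-55


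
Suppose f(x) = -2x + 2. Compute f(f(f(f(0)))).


f(0) = 2
f(2) = -2
f(-2) = 6
f(6) = -10

-10


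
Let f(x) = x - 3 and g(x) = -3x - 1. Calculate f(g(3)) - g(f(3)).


f(g(3)) = -13
g(f(3)) = -1
Difference = -12

-12


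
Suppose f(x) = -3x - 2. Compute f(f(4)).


f(4) = -14
f(-14) = 40

40


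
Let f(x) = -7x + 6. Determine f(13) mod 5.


0


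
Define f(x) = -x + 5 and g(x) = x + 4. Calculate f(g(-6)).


g(-6) = -2
f(-2) = 7

7


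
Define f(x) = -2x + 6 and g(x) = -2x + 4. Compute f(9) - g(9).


f(9) = -12
g(9) = -14
Difference = 2

2


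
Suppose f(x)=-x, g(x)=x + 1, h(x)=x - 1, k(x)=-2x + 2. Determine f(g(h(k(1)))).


k(1) = 0
h(0) = -1
g(-1) = 0
f(0) = 0

0


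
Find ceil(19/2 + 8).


18


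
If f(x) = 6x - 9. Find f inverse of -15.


Solve 6x - 9 = -15
x = (-15 + 9) / 6 = -1

-1


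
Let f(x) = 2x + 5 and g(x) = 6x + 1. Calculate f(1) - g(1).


f(1) = 7
g(1) = 7
Difference = 0

0


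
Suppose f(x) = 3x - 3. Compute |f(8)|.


f(8) = 21
|21| = 21

21


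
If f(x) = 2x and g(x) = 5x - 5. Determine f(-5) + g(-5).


f(-5) = -10
g(-5) = -30
Sum = -40

-40


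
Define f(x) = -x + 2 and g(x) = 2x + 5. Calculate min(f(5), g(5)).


-3


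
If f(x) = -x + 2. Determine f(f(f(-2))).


4


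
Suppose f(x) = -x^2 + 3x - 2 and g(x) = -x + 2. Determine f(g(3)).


g(3) = -1
f(-1) = (-1)*(-1)^2 + 3*(-1) - 2 = -6

-6


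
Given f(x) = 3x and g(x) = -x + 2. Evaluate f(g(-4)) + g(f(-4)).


f(g(-4)) = 18
g(f(-4)) = 14
Sum = 32

32


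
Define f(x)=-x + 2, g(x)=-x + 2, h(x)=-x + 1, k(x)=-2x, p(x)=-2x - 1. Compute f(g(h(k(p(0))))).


p(0) = -1
k(-1) = 2
h(2) = -1
g(-1) = 3
f(3) = -1

-1


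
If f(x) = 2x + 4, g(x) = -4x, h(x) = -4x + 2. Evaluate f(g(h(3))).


h(3) = -10
g(-10) = 40
f(40) = 84

84


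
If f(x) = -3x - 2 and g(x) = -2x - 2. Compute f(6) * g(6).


f(6) = -20
g(6) = -14
Product = 280

280


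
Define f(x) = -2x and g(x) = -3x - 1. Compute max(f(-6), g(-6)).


f(-6) = 12
g(-6) = 17
max = 17

17


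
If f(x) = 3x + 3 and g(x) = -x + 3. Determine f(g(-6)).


g(-6) = 9
f(9) = 30

30


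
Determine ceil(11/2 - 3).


11/2 = 5.5
5.5 - 3 = 2.5
ceil(2.5) = 3

3


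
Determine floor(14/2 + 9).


14/2 = 7
7 + 9 = 16
floor(16) = 16

16


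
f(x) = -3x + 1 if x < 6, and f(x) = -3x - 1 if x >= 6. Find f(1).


1 satisfies x < 6
f(1) = -2

-2


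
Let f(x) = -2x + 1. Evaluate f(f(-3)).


-13


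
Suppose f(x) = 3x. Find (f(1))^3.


f(1) = 3
(3)^3 = 27

27


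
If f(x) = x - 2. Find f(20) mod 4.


f(20) = 18
18 mod 4 = 2

2


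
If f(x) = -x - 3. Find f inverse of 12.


Solve -x - 3 = 12
x = (12 + 3) / (-1) = -15

-15


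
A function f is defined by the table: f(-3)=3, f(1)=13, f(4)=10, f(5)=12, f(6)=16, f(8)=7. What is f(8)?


7


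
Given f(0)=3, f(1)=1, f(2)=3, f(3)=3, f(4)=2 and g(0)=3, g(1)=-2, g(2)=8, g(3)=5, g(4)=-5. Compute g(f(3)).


f(3) = 3
g(3) = 5

5


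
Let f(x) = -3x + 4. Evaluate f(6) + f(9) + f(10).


f(6) = -14
f(9) = -23
f(10) = -26
Sum = -63

-63


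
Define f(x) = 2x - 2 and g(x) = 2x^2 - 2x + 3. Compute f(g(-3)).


g(-3) = 27
f(27) = 52

52


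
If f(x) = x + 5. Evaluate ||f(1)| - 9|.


f(1) = 6
|6| = 6
|6 - 9| = 3

3


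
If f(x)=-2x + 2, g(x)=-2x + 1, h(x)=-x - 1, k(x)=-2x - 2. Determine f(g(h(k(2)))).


k(2) = -6
h(-6) = 5
g(5) = -9
f(-9) = 20

20


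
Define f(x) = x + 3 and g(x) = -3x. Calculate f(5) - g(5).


f(5) = 8
g(5) = -15
Difference = 23

23


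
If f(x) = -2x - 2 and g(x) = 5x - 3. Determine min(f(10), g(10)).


f(10) = -22
g(10) = 47
min = -22

-22


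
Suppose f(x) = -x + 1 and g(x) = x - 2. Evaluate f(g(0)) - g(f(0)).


f(g(0)) = 3
g(f(0)) = -1
Difference = 4

4


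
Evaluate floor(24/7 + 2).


24/7 = 3.4286
3.4286 + 2 = 5.4286
floor(5.4286) = 5

5


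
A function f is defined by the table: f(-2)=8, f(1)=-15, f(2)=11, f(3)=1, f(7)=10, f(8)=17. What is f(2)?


Reading from the table at x = 2

11


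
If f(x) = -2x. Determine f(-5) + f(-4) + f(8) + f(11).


f(-5) = 10
f(-4) = 8
f(8) = -16
f(11) = -22
Sum = -20

-20


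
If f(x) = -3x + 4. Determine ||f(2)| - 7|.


f(2) = -2
|-2| = 2
|2 - 7| = 5

5


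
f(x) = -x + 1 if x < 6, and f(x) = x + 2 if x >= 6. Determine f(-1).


2


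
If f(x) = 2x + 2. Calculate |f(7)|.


f(7) = 16
|16| = 16

16


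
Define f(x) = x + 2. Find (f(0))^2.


f(0) = 2
(2)^2 = 4

4


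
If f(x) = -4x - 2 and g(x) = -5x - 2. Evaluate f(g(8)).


166


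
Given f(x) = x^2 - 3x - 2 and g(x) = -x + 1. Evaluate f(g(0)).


g(0) = 1
f(1) = 1*(1)^2 - 3*(1) - 2 = -4

-4


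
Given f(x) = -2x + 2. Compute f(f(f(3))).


f(3) = -4
f(-4) = 10
f(10) = -18

-18


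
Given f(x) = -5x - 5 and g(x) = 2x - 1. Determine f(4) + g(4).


f(4) = -25
g(4) = 7
Sum = -18

-18


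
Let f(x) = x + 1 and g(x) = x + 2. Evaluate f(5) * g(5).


f(5) = 6
g(5) = 7
Product = 42

42


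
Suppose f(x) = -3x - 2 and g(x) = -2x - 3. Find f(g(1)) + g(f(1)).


f(g(1)) = 13
g(f(1)) = 7
Sum = 20

20


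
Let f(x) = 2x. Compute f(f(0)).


f(0) = 0
f(0) = 0

0


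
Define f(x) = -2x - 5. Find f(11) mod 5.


f(11) = -27
-27 mod 5 = 3

3


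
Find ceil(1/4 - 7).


1/4 = 0.25
0.25 - 7 = -6.75
ceil(-6.75) = -6

-6
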